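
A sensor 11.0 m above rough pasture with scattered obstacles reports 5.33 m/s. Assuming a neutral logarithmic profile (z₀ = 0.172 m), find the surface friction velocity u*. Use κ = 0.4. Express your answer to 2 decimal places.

u* ≈ 0.51 m/s

Log law: V(z) = (u*/κ) · ln(z/z₀) ⇒ u* = κ · V / ln(z/z₀)
u* = 0.4 × 5.33 / ln(11.0/0.172) = 0.4 × 5.33 / 4.1582
   = 2.1320 / 4.1582 = 0.5127 m/s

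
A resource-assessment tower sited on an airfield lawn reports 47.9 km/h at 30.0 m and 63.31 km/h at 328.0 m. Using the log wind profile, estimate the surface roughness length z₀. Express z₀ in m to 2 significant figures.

Log law: V(z) ∝ ln(z/z₀). With r = V₁/V₂ = 47.9/63.31 = 0.75659,
r · ln(z₂/z₀) = ln(z₁/z₀) ⇒ ln z₀ = (ln z₁ − r·ln z₂)/(1 − r)
ln z₀ = (3.40120 − 0.75659×5.79301) / 0.24341 = -4.0335
z₀ = exp(-4.0335) = 0.01771 m

z₀ ≈ 0.018 m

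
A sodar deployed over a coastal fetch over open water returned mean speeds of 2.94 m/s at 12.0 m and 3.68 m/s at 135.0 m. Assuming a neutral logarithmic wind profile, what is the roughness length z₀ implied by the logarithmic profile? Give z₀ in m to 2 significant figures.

Log law: V(z) ∝ ln(z/z₀). With r = V₁/V₂ = 2.94/3.68 = 0.79891,
r · ln(z₂/z₀) = ln(z₁/z₀) ⇒ ln z₀ = (ln z₁ − r·ln z₂)/(1 − r)
ln z₀ = (2.48491 − 0.79891×4.90527) / 0.20109 = -7.1312
z₀ = exp(-7.1312) = 0.0007998 m

z₀ ≈ 0.00080 m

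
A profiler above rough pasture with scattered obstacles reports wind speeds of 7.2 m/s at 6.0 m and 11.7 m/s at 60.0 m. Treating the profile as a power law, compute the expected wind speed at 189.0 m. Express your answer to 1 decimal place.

14.9 m/s

First find α: α = ln(V₂/V₁)/ln(z₂/z₁) = ln(11.7/7.2)/ln(60.0/6.0) = 0.48551/2.30259 = 0.2109
Extrapolate from 60.0 m to 189.0 m: V₃ = 11.7 × (189.0/60.0)^0.2109 = 11.7 × 1.2737 = 14.9024 m/s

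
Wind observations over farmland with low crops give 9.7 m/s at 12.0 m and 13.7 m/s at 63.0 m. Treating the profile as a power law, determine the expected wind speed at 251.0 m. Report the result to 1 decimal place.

First find α: α = ln(V₂/V₁)/ln(z₂/z₁) = ln(13.7/9.7)/ln(63.0/12.0) = 0.34527/1.65823 = 0.2082
Extrapolate from 63.0 m to 251.0 m: V₃ = 13.7 × (251.0/63.0)^0.2082 = 13.7 × 1.3335 = 18.2692 m/s

18.3 m/s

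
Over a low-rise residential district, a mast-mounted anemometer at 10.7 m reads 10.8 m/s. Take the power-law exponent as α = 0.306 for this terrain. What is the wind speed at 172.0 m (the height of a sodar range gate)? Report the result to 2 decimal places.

Power-law profile: V₂ = V₁ · (z₂/z₁)^α
V₂ = 10.8 × (172.0/10.7)^0.306 = 10.8 × (16.0748)^0.306
    = 10.8 × 2.3393 = 25.2641 m/s

25.26 m/s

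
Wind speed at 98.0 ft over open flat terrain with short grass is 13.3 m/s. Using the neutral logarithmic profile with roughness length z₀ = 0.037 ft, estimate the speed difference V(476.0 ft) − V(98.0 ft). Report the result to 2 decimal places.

2.67 m/s

Log law: V₂ = V₁ · ln(z₂/z₀)/ln(z₁/z₀) = 13.3 × 9.4623/7.8818 = 15.9669 m/s
ΔV = 15.9669 − 13.3 = 2.6669 m/s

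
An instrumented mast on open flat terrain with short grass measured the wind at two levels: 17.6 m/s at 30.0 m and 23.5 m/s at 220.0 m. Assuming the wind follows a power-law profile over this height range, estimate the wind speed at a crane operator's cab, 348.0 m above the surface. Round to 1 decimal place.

First find α: α = ln(V₂/V₁)/ln(z₂/z₁) = ln(23.5/17.6)/ln(220.0/30.0) = 0.28910/1.99243 = 0.1451
Extrapolate from 220.0 m to 348.0 m: V₃ = 23.5 × (348.0/220.0)^0.1451 = 23.5 × 1.0688 = 25.1169 m/s

25.1 m/s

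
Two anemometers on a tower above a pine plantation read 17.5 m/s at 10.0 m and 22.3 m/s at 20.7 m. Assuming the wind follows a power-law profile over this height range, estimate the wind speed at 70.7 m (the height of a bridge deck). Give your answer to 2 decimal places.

33.58 m/s

First find α: α = ln(V₂/V₁)/ln(z₂/z₁) = ln(22.3/17.5)/ln(20.7/10.0) = 0.24239/0.72755 = 0.3332
Extrapolate from 20.7 m to 70.7 m: V₃ = 22.3 × (70.7/20.7)^0.3332 = 22.3 × 1.5056 = 33.5757 m/s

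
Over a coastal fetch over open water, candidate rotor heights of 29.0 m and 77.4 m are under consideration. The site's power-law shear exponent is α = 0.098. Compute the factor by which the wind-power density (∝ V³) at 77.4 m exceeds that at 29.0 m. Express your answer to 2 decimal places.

1.33

Speed ratio: V_B/V_A = (z_B/z_A)^α = (77.4/29.0)^0.098 = (2.6690)^0.098 = 1.10099
Power-density ratio: P_B/P_A = (V_B/V_A)³ = (1.10099)³ = 1.33458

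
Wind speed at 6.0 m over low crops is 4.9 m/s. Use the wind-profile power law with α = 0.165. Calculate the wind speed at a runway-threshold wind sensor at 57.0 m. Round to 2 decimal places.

7.10 m/s

Power-law profile: V₂ = V₁ · (z₂/z₁)^α
V₂ = 4.9 × (57.0/6.0)^0.165 = 4.9 × (9.5000)^0.165
    = 4.9 × 1.4499 = 7.1043 m/s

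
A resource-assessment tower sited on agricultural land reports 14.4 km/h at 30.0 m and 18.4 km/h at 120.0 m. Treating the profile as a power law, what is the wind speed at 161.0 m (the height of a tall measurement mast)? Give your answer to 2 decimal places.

First find α: α = ln(V₂/V₁)/ln(z₂/z₁) = ln(18.4/14.4)/ln(120.0/30.0) = 0.24512/1.38629 = 0.1768
Extrapolate from 120.0 m to 161.0 m: V₃ = 18.4 × (161.0/120.0)^0.1768 = 18.4 × 1.0533 = 19.3815 km/h

19.38 km/h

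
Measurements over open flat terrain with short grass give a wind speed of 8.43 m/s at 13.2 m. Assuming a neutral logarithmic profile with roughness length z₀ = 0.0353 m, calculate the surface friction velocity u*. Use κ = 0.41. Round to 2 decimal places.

u* ≈ 0.58 m/s

Log law: V(z) = (u*/κ) · ln(z/z₀) ⇒ u* = κ · V / ln(z/z₀)
u* = 0.41 × 8.43 / ln(13.2/0.0353) = 0.41 × 8.43 / 5.9241
   = 3.4563 / 5.9241 = 0.5834 m/s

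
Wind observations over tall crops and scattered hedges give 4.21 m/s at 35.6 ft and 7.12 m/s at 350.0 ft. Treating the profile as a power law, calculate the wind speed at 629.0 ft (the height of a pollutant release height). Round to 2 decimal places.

8.15 m/s

First find α: α = ln(V₂/V₁)/ln(z₂/z₁) = ln(7.12/4.21)/ln(350.0/35.6) = 0.52545/2.28559 = 0.2299
Extrapolate from 350.0 ft to 629.0 ft: V₃ = 7.12 × (629.0/350.0)^0.2299 = 7.12 × 1.1443 = 8.1472 m/s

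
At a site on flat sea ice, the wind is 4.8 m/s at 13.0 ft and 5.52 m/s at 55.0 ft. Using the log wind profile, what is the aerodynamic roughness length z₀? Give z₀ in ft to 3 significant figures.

Log law: V(z) ∝ ln(z/z₀). With r = V₁/V₂ = 4.8/5.52 = 0.86957,
r · ln(z₂/z₀) = ln(z₁/z₀) ⇒ ln z₀ = (ln z₁ − r·ln z₂)/(1 − r)
ln z₀ = (2.56495 − 0.86957×4.00733) / 0.13043 = -7.0509
z₀ = exp(-7.0509) = 0.0008666 ft

z₀ ≈ 0.000867 ft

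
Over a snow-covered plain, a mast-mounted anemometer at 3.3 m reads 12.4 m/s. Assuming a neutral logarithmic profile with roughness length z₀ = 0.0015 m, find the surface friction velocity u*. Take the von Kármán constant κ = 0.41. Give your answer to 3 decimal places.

u* ≈ 0.661 m/s

Log law: V(z) = (u*/κ) · ln(z/z₀) ⇒ u* = κ · V / ln(z/z₀)
u* = 0.41 × 12.4 / ln(3.3/0.0015) = 0.41 × 12.4 / 7.6962
   = 5.0840 / 7.6962 = 0.6606 m/s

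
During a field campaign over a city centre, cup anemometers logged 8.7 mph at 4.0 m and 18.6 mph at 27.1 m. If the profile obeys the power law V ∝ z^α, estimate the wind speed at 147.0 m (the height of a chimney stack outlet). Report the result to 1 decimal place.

36.4 mph

First find α: α = ln(V₂/V₁)/ln(z₂/z₁) = ln(18.6/8.7)/ln(27.1/4.0) = 0.75984/1.91324 = 0.3971
Extrapolate from 27.1 m to 147.0 m: V₃ = 18.6 × (147.0/27.1)^0.3971 = 18.6 × 1.9572 = 36.4047 mph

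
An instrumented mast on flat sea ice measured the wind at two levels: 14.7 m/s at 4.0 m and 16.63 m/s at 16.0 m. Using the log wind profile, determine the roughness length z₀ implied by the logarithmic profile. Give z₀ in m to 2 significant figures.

Log law: V(z) ∝ ln(z/z₀). With r = V₁/V₂ = 14.7/16.63 = 0.88394,
r · ln(z₂/z₀) = ln(z₁/z₀) ⇒ ln z₀ = (ln z₁ − r·ln z₂)/(1 − r)
ln z₀ = (1.38629 − 0.88394×2.77259) / 0.11606 = -9.1725
z₀ = exp(-9.1725) = 0.0001039 m

z₀ ≈ 0.00010 m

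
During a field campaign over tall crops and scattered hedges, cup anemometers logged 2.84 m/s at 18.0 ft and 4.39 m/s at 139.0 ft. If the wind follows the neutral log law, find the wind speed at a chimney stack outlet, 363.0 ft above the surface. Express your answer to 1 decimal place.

Log law: V ∝ ln(z/z₀). From the pair, with r = V₁/V₂ = 0.64692,
ln z₀ = (ln z₁ − r·ln z₂)/(1 − r) = (2.8904 − 0.64692×4.9345)/0.35308 = -0.8550 → z₀ = 0.4253 ft
V₃ = V₁ · ln(z₃/z₀)/ln(z₁/z₀) = 2.84 × 6.7494/3.7453 = 5.1179 m/s

5.1 m/s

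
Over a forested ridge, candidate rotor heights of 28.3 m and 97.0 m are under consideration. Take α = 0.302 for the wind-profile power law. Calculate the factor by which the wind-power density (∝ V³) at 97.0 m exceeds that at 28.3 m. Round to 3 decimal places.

3.053

Speed ratio: V_B/V_A = (z_B/z_A)^α = (97.0/28.3)^0.302 = (3.4276)^0.302 = 1.45066
Power-density ratio: P_B/P_A = (V_B/V_A)³ = (1.45066)³ = 3.05279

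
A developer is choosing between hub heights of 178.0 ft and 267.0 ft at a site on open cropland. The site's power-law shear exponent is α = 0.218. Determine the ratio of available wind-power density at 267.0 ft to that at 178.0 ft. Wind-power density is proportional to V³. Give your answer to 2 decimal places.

Speed ratio: V_B/V_A = (z_B/z_A)^α = (267.0/178.0)^0.218 = (1.5000)^0.218 = 1.09242
Power-density ratio: P_B/P_A = (V_B/V_A)³ = (1.09242)³ = 1.30366

1.30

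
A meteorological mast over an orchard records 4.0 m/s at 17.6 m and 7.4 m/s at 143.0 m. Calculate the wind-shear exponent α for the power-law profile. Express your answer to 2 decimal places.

α ≈ 0.29

Power law: V₂/V₁ = (z₂/z₁)^α ⇒ α = ln(V₂/V₁) / ln(z₂/z₁)
α = ln(7.4/4.0) / ln(143.0/17.6) = ln(1.8500) / ln(8.1250)
  = 0.61519 / 2.09495 = 0.29365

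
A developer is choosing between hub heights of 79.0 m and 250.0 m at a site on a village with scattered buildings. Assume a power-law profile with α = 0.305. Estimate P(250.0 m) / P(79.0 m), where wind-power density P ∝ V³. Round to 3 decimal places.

2.869

Speed ratio: V_B/V_A = (z_B/z_A)^α = (250.0/79.0)^0.305 = (3.1646)^0.305 = 1.42100
Power-density ratio: P_B/P_A = (V_B/V_A)³ = (1.42100)³ = 2.86937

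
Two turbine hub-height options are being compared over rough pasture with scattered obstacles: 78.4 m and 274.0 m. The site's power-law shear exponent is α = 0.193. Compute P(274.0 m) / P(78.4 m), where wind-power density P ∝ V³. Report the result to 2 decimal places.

Speed ratio: V_B/V_A = (z_B/z_A)^α = (274.0/78.4)^0.193 = (3.4949)^0.193 = 1.27316
Power-density ratio: P_B/P_A = (V_B/V_A)³ = (1.27316)³ = 2.06371

2.06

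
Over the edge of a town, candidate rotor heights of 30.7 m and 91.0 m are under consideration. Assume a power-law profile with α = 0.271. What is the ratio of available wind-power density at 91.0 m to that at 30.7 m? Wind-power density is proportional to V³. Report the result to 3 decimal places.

2.419

Speed ratio: V_B/V_A = (z_B/z_A)^α = (91.0/30.7)^0.271 = (2.9642)^0.271 = 1.34241
Power-density ratio: P_B/P_A = (V_B/V_A)³ = (1.34241)³ = 2.41912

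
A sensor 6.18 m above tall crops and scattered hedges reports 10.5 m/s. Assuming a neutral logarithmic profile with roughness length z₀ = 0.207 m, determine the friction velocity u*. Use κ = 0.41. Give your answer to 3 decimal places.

Log law: V(z) = (u*/κ) · ln(z/z₀) ⇒ u* = κ · V / ln(z/z₀)
u* = 0.41 × 10.5 / ln(6.18/0.207) = 0.41 × 10.5 / 3.3964
   = 4.3050 / 3.3964 = 1.2675 m/s

u* ≈ 1.268 m/s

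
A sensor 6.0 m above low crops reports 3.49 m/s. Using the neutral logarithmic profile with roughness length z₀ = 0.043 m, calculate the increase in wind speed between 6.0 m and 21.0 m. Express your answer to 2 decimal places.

Log law: V₂ = V₁ · ln(z₂/z₀)/ln(z₁/z₀) = 3.49 × 6.1911/4.9383 = 4.3754 m/s
ΔV = 4.3754 − 3.49 = 0.8854 m/s

0.89 m/s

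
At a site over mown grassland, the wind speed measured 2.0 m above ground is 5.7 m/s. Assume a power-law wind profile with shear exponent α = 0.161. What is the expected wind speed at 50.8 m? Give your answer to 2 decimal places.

Power-law profile: V₂ = V₁ · (z₂/z₁)^α
V₂ = 5.7 × (50.8/2.0)^0.161 = 5.7 × (25.4000)^0.161
    = 5.7 × 1.6834 = 9.5952 m/s

9.60 m/s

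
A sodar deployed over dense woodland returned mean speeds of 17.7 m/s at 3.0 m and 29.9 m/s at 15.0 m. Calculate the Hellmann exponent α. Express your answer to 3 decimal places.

Power law: V₂/V₁ = (z₂/z₁)^α ⇒ α = ln(V₂/V₁) / ln(z₂/z₁)
α = ln(29.9/17.7) / ln(15.0/3.0) = ln(1.6893) / ln(5.0000)
  = 0.52429 / 1.60944 = 0.32576

α ≈ 0.326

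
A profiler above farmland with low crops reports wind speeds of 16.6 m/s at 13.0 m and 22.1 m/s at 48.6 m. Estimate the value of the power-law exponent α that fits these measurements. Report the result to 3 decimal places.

Power law: V₂/V₁ = (z₂/z₁)^α ⇒ α = ln(V₂/V₁) / ln(z₂/z₁)
α = ln(22.1/16.6) / ln(48.6/13.0) = ln(1.3313) / ln(3.7385)
  = 0.28617 / 1.31867 = 0.21702

α ≈ 0.217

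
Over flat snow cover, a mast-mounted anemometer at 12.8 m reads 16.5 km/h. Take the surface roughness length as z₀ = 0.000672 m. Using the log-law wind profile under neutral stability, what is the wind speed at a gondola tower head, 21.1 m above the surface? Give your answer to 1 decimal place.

Log law: V(z) ∝ ln(z/z₀), so V₂/V₁ = ln(z₂/z₀) / ln(z₁/z₀).
ln(21.1/0.000672) = 10.3545, ln(12.8/0.000672) = 9.8547
V₂ = 16.5 × 10.3545/9.8547 = 16.5 × 1.0507 = 17.3369 km/h

17.3 km/h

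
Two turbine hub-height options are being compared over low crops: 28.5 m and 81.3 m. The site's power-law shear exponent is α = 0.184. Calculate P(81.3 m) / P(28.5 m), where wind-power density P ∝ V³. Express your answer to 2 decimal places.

Speed ratio: V_B/V_A = (z_B/z_A)^α = (81.3/28.5)^0.184 = (2.8526)^0.184 = 1.21273
Power-density ratio: P_B/P_A = (V_B/V_A)³ = (1.21273)³ = 1.78359

1.78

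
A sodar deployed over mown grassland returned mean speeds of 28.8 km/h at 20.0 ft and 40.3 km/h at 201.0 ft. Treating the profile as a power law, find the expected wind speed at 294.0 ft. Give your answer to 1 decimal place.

42.6 km/h

First find α: α = ln(V₂/V₁)/ln(z₂/z₁) = ln(40.3/28.8)/ln(201.0/20.0) = 0.33598/2.30757 = 0.1456
Extrapolate from 201.0 ft to 294.0 ft: V₃ = 40.3 × (294.0/201.0)^0.1456 = 40.3 × 1.0569 = 42.5942 km/h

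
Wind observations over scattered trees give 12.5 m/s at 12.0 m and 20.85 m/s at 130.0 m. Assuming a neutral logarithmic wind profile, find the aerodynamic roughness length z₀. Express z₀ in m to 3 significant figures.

Log law: V(z) ∝ ln(z/z₀). With r = V₁/V₂ = 12.5/20.85 = 0.59952,
r · ln(z₂/z₀) = ln(z₁/z₀) ⇒ ln z₀ = (ln z₁ − r·ln z₂)/(1 − r)
ln z₀ = (2.48491 − 0.59952×4.86753) / 0.40048 = -1.0819
z₀ = exp(-1.0819) = 0.3390 m

z₀ ≈ 0.339 m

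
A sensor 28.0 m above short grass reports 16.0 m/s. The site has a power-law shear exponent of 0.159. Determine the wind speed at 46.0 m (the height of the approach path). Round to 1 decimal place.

17.3 m/s

Power-law profile: V₂ = V₁ · (z₂/z₁)^α
V₂ = 16.0 × (46.0/28.0)^0.159 = 16.0 × (1.6429)^0.159
    = 16.0 × 1.0821 = 17.3141 m/s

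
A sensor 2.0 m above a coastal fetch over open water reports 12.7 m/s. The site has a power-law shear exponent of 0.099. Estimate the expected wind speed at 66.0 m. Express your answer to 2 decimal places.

Power-law profile: V₂ = V₁ · (z₂/z₁)^α
V₂ = 12.7 × (66.0/2.0)^0.099 = 12.7 × (33.0000)^0.099
    = 12.7 × 1.4136 = 17.9530 m/s

17.95 m/s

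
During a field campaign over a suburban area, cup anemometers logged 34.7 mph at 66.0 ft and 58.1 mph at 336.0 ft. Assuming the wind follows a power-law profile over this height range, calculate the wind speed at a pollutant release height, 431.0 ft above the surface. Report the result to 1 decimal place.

62.9 mph

First find α: α = ln(V₂/V₁)/ln(z₂/z₁) = ln(58.1/34.7)/ln(336.0/66.0) = 0.51543/1.62746 = 0.3167
Extrapolate from 336.0 ft to 431.0 ft: V₃ = 58.1 × (431.0/336.0)^0.3167 = 58.1 × 1.0821 = 62.8672 mph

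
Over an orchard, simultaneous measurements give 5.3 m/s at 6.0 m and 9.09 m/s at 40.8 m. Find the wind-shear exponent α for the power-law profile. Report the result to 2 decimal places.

Power law: V₂/V₁ = (z₂/z₁)^α ⇒ α = ln(V₂/V₁) / ln(z₂/z₁)
α = ln(9.09/5.3) / ln(40.8/6.0) = ln(1.7151) / ln(6.8000)
  = 0.53947 / 1.91692 = 0.28142

α ≈ 0.28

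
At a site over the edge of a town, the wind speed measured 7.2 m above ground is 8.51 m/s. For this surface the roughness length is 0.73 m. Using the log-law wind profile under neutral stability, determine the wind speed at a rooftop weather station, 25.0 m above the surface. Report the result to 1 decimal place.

Log law: V(z) ∝ ln(z/z₀), so V₂/V₁ = ln(z₂/z₀) / ln(z₁/z₀).
ln(25.0/0.73) = 3.5336, ln(7.2/0.73) = 2.2888
V₂ = 8.51 × 3.5336/2.2888 = 8.51 × 1.5439 = 13.1383 m/s

13.1 m/s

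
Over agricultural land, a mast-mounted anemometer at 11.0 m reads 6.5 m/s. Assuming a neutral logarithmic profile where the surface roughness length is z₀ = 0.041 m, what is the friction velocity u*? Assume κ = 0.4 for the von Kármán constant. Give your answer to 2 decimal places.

Log law: V(z) = (u*/κ) · ln(z/z₀) ⇒ u* = κ · V / ln(z/z₀)
u* = 0.4 × 6.5 / ln(11.0/0.041) = 0.4 × 6.5 / 5.5921
   = 2.6000 / 5.5921 = 0.4649 m/s

u* ≈ 0.46 m/s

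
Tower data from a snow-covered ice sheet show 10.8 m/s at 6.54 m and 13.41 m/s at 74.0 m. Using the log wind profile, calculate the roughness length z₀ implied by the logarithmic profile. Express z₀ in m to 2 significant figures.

Log law: V(z) ∝ ln(z/z₀). With r = V₁/V₂ = 10.8/13.41 = 0.80537,
r · ln(z₂/z₀) = ln(z₁/z₀) ⇒ ln z₀ = (ln z₁ − r·ln z₂)/(1 − r)
ln z₀ = (1.87794 − 0.80537×4.30407) / 0.19463 = -8.1612
z₀ = exp(-8.1612) = 0.0002855 m

z₀ ≈ 0.00029 m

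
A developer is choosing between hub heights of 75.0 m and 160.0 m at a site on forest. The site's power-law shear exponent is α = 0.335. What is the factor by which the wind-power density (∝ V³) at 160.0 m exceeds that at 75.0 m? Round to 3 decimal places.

Speed ratio: V_B/V_A = (z_B/z_A)^α = (160.0/75.0)^0.335 = (2.1333)^0.335 = 1.28895
Power-density ratio: P_B/P_A = (V_B/V_A)³ = (1.28895)³ = 2.14143

2.141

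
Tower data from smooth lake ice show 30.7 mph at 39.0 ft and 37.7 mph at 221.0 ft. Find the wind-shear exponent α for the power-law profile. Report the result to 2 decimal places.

α ≈ 0.12

Power law: V₂/V₁ = (z₂/z₁)^α ⇒ α = ln(V₂/V₁) / ln(z₂/z₁)
α = ln(37.7/30.7) / ln(221.0/39.0) = ln(1.2280) / ln(5.6667)
  = 0.20540 / 1.73460 = 0.11841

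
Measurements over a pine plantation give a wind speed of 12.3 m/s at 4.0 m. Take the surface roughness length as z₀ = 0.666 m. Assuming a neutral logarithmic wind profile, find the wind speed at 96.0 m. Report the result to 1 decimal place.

34.1 m/s

Log law: V(z) ∝ ln(z/z₀), so V₂/V₁ = ln(z₂/z₀) / ln(z₁/z₀).
ln(96.0/0.666) = 4.9708, ln(4.0/0.666) = 1.7928
V₂ = 12.3 × 4.9708/1.7928 = 12.3 × 2.7727 = 34.1044 m/s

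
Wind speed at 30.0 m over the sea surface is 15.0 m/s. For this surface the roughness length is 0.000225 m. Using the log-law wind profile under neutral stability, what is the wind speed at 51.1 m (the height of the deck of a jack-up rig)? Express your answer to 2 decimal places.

Log law: V(z) ∝ ln(z/z₀), so V₂/V₁ = ln(z₂/z₀) / ln(z₁/z₀).
ln(51.1/0.000225) = 12.3332, ln(30.0/0.000225) = 11.8006
V₂ = 15.0 × 12.3332/11.8006 = 15.0 × 1.0451 = 15.6770 m/s

15.68 m/s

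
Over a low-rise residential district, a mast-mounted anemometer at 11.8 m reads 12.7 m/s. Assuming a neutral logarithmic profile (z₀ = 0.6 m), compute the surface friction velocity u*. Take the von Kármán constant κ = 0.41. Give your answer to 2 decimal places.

Log law: V(z) = (u*/κ) · ln(z/z₀) ⇒ u* = κ · V / ln(z/z₀)
u* = 0.41 × 12.7 / ln(11.8/0.6) = 0.41 × 12.7 / 2.9789
   = 5.2070 / 2.9789 = 1.7479 m/s

u* ≈ 1.75 m/s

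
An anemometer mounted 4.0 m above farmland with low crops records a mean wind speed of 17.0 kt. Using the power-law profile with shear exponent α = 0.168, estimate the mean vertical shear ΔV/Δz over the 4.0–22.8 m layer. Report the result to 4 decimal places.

Power law: V₂ = V₁ · (z₂/z₁)^α = 17.0 × (5.7000)^0.168 = 22.7738 kt
ΔV/Δz = (22.7738 − 17.0)/(22.8 − 4.0) = 5.7738/18.8000 = 0.30712 kt/m

0.3071 kt/m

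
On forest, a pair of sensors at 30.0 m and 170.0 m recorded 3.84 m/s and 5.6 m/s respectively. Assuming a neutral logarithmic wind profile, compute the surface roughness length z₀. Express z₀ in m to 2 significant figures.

z₀ ≈ 0.68 m

Log law: V(z) ∝ ln(z/z₀). With r = V₁/V₂ = 3.84/5.6 = 0.68571,
r · ln(z₂/z₀) = ln(z₁/z₀) ⇒ ln z₀ = (ln z₁ − r·ln z₂)/(1 − r)
ln z₀ = (3.40120 − 0.68571×5.13580) / 0.31429 = -0.3834
z₀ = exp(-0.3834) = 0.6815 m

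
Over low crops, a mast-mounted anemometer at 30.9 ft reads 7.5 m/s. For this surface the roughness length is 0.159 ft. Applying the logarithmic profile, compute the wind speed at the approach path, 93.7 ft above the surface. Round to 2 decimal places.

Log law: V(z) ∝ ln(z/z₀), so V₂/V₁ = ln(z₂/z₀) / ln(z₁/z₀).
ln(93.7/0.159) = 6.3789, ln(30.9/0.159) = 5.2696
V₂ = 7.5 × 6.3789/5.2696 = 7.5 × 1.2105 = 9.0789 m/s

9.08 m/s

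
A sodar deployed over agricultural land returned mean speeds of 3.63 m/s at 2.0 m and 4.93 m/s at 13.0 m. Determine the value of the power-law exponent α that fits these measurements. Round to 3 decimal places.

α ≈ 0.164

Power law: V₂/V₁ = (z₂/z₁)^α ⇒ α = ln(V₂/V₁) / ln(z₂/z₁)
α = ln(4.93/3.63) / ln(13.0/2.0) = ln(1.3581) / ln(6.5000)
  = 0.30611 / 1.87180 = 0.16354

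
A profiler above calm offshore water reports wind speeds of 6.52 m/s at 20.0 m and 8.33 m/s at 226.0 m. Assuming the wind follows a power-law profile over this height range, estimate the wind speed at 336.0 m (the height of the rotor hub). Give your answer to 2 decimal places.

8.67 m/s

First find α: α = ln(V₂/V₁)/ln(z₂/z₁) = ln(8.33/6.52)/ln(226.0/20.0) = 0.24499/2.42480 = 0.1010
Extrapolate from 226.0 m to 336.0 m: V₃ = 8.33 × (336.0/226.0)^0.1010 = 8.33 × 1.0409 = 8.6705 m/s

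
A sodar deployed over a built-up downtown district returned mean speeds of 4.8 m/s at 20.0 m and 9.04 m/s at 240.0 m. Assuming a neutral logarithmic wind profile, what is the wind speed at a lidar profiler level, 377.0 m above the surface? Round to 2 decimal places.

9.81 m/s

Log law: V ∝ ln(z/z₀). From the pair, with r = V₁/V₂ = 0.53097,
ln z₀ = (ln z₁ − r·ln z₂)/(1 − r) = (2.9957 − 0.53097×5.4806)/0.46903 = 0.1826 → z₀ = 1.200 m
V₃ = V₁ · ln(z₃/z₀)/ln(z₁/z₀) = 4.8 × 5.7496/2.8131 = 9.8106 m/s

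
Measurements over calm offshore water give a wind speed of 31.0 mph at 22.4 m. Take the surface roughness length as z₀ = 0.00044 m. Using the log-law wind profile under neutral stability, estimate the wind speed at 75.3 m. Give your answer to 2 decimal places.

Log law: V(z) ∝ ln(z/z₀), so V₂/V₁ = ln(z₂/z₀) / ln(z₁/z₀).
ln(75.3/0.00044) = 12.0502, ln(22.4/0.00044) = 10.8378
V₂ = 31.0 × 12.0502/10.8378 = 31.0 × 1.1119 = 34.4680 mph

34.47 mph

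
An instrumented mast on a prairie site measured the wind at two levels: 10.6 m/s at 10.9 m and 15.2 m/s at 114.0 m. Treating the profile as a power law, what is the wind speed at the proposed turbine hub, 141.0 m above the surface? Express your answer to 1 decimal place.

15.7 m/s

First find α: α = ln(V₂/V₁)/ln(z₂/z₁) = ln(15.2/10.6)/ln(114.0/10.9) = 0.36044/2.34744 = 0.1535
Extrapolate from 114.0 m to 141.0 m: V₃ = 15.2 × (141.0/114.0)^0.1535 = 15.2 × 1.0332 = 15.7043 m/s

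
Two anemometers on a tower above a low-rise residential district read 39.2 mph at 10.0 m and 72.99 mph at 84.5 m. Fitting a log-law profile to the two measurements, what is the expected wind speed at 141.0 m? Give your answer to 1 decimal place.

Log law: V ∝ ln(z/z₀). From the pair, with r = V₁/V₂ = 0.53706,
ln z₀ = (ln z₁ − r·ln z₂)/(1 − r) = (2.3026 − 0.53706×4.4368)/0.46294 = -0.1733 → z₀ = 0.8409 m
V₃ = V₁ · ln(z₃/z₀)/ln(z₁/z₀) = 39.2 × 5.1220/2.4759 = 81.0966 mph

81.1 mph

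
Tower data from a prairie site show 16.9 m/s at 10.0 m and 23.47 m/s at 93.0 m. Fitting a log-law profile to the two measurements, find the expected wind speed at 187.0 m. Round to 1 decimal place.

Log law: V ∝ ln(z/z₀). From the pair, with r = V₁/V₂ = 0.72007,
ln z₀ = (ln z₁ − r·ln z₂)/(1 − r) = (2.3026 − 0.72007×4.5326)/0.27993 = -3.4337 → z₀ = 0.03227 m
V₃ = V₁ · ln(z₃/z₀)/ln(z₁/z₀) = 16.9 × 8.6648/5.7363 = 25.5279 m/s

25.5 m/s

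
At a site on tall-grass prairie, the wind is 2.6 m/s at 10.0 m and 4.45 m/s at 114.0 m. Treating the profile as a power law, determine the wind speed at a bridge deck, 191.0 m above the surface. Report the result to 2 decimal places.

First find α: α = ln(V₂/V₁)/ln(z₂/z₁) = ln(4.45/2.6)/ln(114.0/10.0) = 0.53739/2.43361 = 0.2208
Extrapolate from 114.0 m to 191.0 m: V₃ = 4.45 × (191.0/114.0)^0.2208 = 4.45 × 1.1207 = 4.9871 m/s

4.99 m/s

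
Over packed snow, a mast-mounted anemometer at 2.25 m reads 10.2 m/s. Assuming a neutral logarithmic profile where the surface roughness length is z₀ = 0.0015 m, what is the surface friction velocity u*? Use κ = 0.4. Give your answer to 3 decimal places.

u* ≈ 0.558 m/s

Log law: V(z) = (u*/κ) · ln(z/z₀) ⇒ u* = κ · V / ln(z/z₀)
u* = 0.4 × 10.2 / ln(2.25/0.0015) = 0.4 × 10.2 / 7.3132
   = 4.0800 / 7.3132 = 0.5579 m/s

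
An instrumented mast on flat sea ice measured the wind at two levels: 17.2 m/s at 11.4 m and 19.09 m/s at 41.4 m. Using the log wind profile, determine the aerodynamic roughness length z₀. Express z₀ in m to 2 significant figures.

Log law: V(z) ∝ ln(z/z₀). With r = V₁/V₂ = 17.2/19.09 = 0.90100,
r · ln(z₂/z₀) = ln(z₁/z₀) ⇒ ln z₀ = (ln z₁ − r·ln z₂)/(1 − r)
ln z₀ = (2.43361 − 0.90100×3.72328) / 0.09900 = -9.3030
z₀ = exp(-9.3030) = 0.00009115 m

z₀ ≈ 0.000091 m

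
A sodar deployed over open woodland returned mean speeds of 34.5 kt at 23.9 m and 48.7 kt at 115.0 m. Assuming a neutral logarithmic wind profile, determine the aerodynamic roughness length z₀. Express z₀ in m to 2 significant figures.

Log law: V(z) ∝ ln(z/z₀). With r = V₁/V₂ = 34.5/48.7 = 0.70842,
r · ln(z₂/z₀) = ln(z₁/z₀) ⇒ ln z₀ = (ln z₁ − r·ln z₂)/(1 − r)
ln z₀ = (3.17388 − 0.70842×4.74493) / 0.29158 = -0.6431
z₀ = exp(-0.6431) = 0.5257 m

z₀ ≈ 0.53 m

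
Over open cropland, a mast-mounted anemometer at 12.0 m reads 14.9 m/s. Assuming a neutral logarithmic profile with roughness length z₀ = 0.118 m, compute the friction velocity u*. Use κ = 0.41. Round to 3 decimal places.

Log law: V(z) = (u*/κ) · ln(z/z₀) ⇒ u* = κ · V / ln(z/z₀)
u* = 0.41 × 14.9 / ln(12.0/0.118) = 0.41 × 14.9 / 4.6220
   = 6.1090 / 4.6220 = 1.3217 m/s

u* ≈ 1.322 m/s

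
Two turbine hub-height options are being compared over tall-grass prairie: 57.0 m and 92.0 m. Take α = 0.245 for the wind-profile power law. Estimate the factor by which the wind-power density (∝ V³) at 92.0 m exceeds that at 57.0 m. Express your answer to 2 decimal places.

Speed ratio: V_B/V_A = (z_B/z_A)^α = (92.0/57.0)^0.245 = (1.6140)^0.245 = 1.12445
Power-density ratio: P_B/P_A = (V_B/V_A)³ = (1.12445)³ = 1.42173

1.42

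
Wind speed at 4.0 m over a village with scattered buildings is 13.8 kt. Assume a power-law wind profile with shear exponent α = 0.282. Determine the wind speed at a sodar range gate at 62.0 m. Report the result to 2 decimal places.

Power-law profile: V₂ = V₁ · (z₂/z₁)^α
V₂ = 13.8 × (62.0/4.0)^0.282 = 13.8 × (15.5000)^0.282
    = 13.8 × 2.1661 = 29.8918 kt

29.89 kt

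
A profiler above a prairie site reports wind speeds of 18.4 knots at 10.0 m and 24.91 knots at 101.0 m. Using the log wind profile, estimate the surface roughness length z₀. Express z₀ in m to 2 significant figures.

z₀ ≈ 0.014 m

Log law: V(z) ∝ ln(z/z₀). With r = V₁/V₂ = 18.4/24.91 = 0.73866,
r · ln(z₂/z₀) = ln(z₁/z₀) ⇒ ln z₀ = (ln z₁ − r·ln z₂)/(1 − r)
ln z₀ = (2.30259 − 0.73866×4.61512) / 0.26134 = -4.2336
z₀ = exp(-4.2336) = 0.01450 m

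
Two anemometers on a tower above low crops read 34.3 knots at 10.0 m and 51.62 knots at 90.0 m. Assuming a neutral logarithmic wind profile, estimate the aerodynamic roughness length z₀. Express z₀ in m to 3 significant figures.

Log law: V(z) ∝ ln(z/z₀). With r = V₁/V₂ = 34.3/51.62 = 0.66447,
r · ln(z₂/z₀) = ln(z₁/z₀) ⇒ ln z₀ = (ln z₁ − r·ln z₂)/(1 − r)
ln z₀ = (2.30259 − 0.66447×4.49981) / 0.33553 = -2.0487
z₀ = exp(-2.0487) = 0.1289 m

z₀ ≈ 0.129 m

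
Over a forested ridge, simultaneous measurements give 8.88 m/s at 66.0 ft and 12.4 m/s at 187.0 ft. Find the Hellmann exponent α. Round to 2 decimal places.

Power law: V₂/V₁ = (z₂/z₁)^α ⇒ α = ln(V₂/V₁) / ln(z₂/z₁)
α = ln(12.4/8.88) / ln(187.0/66.0) = ln(1.3964) / ln(2.8333)
  = 0.33389 / 1.04145 = 0.32060

α ≈ 0.32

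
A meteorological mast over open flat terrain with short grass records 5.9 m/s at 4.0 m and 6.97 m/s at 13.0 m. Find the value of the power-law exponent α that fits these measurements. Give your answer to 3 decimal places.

α ≈ 0.141

Power law: V₂/V₁ = (z₂/z₁)^α ⇒ α = ln(V₂/V₁) / ln(z₂/z₁)
α = ln(6.97/5.9) / ln(13.0/4.0) = ln(1.1814) / ln(3.2500)
  = 0.16666 / 1.17865 = 0.14140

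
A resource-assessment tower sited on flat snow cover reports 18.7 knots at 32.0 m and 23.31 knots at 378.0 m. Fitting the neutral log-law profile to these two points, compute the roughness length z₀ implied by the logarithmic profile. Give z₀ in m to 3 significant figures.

Log law: V(z) ∝ ln(z/z₀). With r = V₁/V₂ = 18.7/23.31 = 0.80223,
r · ln(z₂/z₀) = ln(z₁/z₀) ⇒ ln z₀ = (ln z₁ − r·ln z₂)/(1 − r)
ln z₀ = (3.46574 − 0.80223×5.93489) / 0.19777 = -6.5502
z₀ = exp(-6.5502) = 0.001430 m

z₀ ≈ 0.00143 m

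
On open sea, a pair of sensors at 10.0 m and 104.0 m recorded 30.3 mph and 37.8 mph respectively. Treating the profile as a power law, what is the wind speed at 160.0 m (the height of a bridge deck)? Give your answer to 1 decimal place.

39.4 mph

First find α: α = ln(V₂/V₁)/ln(z₂/z₁) = ln(37.8/30.3)/ln(104.0/10.0) = 0.22116/2.34181 = 0.0944
Extrapolate from 104.0 m to 160.0 m: V₃ = 37.8 × (160.0/104.0)^0.0944 = 37.8 × 1.0415 = 39.3695 mph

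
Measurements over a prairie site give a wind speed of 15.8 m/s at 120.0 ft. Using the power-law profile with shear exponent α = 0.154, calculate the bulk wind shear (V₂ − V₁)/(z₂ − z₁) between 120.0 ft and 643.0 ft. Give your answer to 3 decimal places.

Power law: V₂ = V₁ · (z₂/z₁)^α = 15.8 × (5.3583)^0.154 = 20.4610 m/s
ΔV/Δz = (20.4610 − 15.8)/(643.0 − 120.0) = 4.6610/523.0000 = 0.00891 m/s/ft

0.009 m/s/ft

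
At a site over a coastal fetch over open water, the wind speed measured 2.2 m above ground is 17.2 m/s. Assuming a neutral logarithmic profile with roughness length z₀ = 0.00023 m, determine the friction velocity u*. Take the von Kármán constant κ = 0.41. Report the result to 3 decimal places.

u* ≈ 0.769 m/s

Log law: V(z) = (u*/κ) · ln(z/z₀) ⇒ u* = κ · V / ln(z/z₀)
u* = 0.41 × 17.2 / ln(2.2/0.00023) = 0.41 × 17.2 / 9.1659
   = 7.0520 / 9.1659 = 0.7694 m/s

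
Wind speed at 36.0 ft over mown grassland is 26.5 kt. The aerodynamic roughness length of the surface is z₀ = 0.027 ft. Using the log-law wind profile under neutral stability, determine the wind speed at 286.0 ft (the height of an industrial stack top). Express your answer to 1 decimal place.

Log law: V(z) ∝ ln(z/z₀), so V₂/V₁ = ln(z₂/z₀) / ln(z₁/z₀).
ln(286.0/0.027) = 9.2679, ln(36.0/0.027) = 7.1954
V₂ = 26.5 × 9.2679/7.1954 = 26.5 × 1.2880 = 34.1327 kt

34.1 kt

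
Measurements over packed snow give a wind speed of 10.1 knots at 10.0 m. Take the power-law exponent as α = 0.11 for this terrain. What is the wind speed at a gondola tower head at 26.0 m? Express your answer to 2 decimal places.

11.22 knots

Power-law profile: V₂ = V₁ · (z₂/z₁)^α
V₂ = 10.1 × (26.0/10.0)^0.11 = 10.1 × (2.6000)^0.11
    = 10.1 × 1.1108 = 11.2194 knots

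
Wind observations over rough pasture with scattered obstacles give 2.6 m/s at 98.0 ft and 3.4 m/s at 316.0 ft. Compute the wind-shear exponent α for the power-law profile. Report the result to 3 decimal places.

α ≈ 0.229

Power law: V₂/V₁ = (z₂/z₁)^α ⇒ α = ln(V₂/V₁) / ln(z₂/z₁)
α = ln(3.4/2.6) / ln(316.0/98.0) = ln(1.3077) / ln(3.2245)
  = 0.26826 / 1.17077 = 0.22913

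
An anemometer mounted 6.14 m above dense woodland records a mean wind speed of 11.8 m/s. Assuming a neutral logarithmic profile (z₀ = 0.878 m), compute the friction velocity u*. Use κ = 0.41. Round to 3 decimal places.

Log law: V(z) = (u*/κ) · ln(z/z₀) ⇒ u* = κ · V / ln(z/z₀)
u* = 0.41 × 11.8 / ln(6.14/0.878) = 0.41 × 11.8 / 1.9449
   = 4.8380 / 1.9449 = 2.4875 m/s

u* ≈ 2.487 m/s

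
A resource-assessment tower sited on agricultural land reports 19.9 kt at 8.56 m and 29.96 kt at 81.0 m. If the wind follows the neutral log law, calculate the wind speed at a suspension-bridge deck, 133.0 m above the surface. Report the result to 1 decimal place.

Log law: V ∝ ln(z/z₀). From the pair, with r = V₁/V₂ = 0.66422,
ln z₀ = (ln z₁ − r·ln z₂)/(1 − r) = (2.1471 − 0.66422×4.3944)/0.33578 = -2.2985 → z₀ = 0.1004 m
V₃ = V₁ · ln(z₃/z₀)/ln(z₁/z₀) = 19.9 × 7.1888/4.4456 = 32.1798 kt

32.2 kt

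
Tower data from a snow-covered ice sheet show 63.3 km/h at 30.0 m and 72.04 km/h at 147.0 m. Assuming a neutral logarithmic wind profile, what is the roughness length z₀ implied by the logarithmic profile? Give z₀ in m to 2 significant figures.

z₀ ≈ 0.00030 m

Log law: V(z) ∝ ln(z/z₀). With r = V₁/V₂ = 63.3/72.04 = 0.87868,
r · ln(z₂/z₀) = ln(z₁/z₀) ⇒ ln z₀ = (ln z₁ − r·ln z₂)/(1 − r)
ln z₀ = (3.40120 − 0.87868×4.99043) / 0.12132 = -8.1089
z₀ = exp(-8.1089) = 0.0003008 m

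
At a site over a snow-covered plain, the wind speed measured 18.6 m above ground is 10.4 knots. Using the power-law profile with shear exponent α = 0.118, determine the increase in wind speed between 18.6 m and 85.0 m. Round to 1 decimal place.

2.0 knots

Power law: V₂ = V₁ · (z₂/z₁)^α = 10.4 × (4.5699)^0.118 = 12.4423 knots
ΔV = 12.4423 − 10.4 = 2.0423 knots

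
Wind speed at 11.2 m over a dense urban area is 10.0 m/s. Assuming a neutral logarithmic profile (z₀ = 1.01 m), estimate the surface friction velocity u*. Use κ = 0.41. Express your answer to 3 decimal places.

u* ≈ 1.704 m/s

Log law: V(z) = (u*/κ) · ln(z/z₀) ⇒ u* = κ · V / ln(z/z₀)
u* = 0.41 × 10.0 / ln(11.2/1.01) = 0.41 × 10.0 / 2.4060
   = 4.1000 / 2.4060 = 1.7041 m/s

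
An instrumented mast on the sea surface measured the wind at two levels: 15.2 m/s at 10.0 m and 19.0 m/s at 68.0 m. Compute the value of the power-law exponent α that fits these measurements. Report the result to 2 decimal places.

Power law: V₂/V₁ = (z₂/z₁)^α ⇒ α = ln(V₂/V₁) / ln(z₂/z₁)
α = ln(19.0/15.2) / ln(68.0/10.0) = ln(1.2500) / ln(6.8000)
  = 0.22314 / 1.91692 = 0.11641

α ≈ 0.12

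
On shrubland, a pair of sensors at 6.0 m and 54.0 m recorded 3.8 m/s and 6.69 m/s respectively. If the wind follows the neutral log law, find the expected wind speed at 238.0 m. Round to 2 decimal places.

Log law: V ∝ ln(z/z₀). From the pair, with r = V₁/V₂ = 0.56801,
ln z₀ = (ln z₁ − r·ln z₂)/(1 − r) = (1.7918 − 0.56801×3.9890)/0.43199 = -1.0973 → z₀ = 0.3338 m
V₃ = V₁ · ln(z₃/z₀)/ln(z₁/z₀) = 3.8 × 6.5696/2.8891 = 8.6410 m/s

8.64 m/s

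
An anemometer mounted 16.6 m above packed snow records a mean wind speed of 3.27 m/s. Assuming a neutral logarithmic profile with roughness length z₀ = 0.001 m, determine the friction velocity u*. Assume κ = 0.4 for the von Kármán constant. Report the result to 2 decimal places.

Log law: V(z) = (u*/κ) · ln(z/z₀) ⇒ u* = κ · V / ln(z/z₀)
u* = 0.4 × 3.27 / ln(16.6/0.001) = 0.4 × 3.27 / 9.7172
   = 1.3080 / 9.7172 = 0.1346 m/s

u* ≈ 0.13 m/s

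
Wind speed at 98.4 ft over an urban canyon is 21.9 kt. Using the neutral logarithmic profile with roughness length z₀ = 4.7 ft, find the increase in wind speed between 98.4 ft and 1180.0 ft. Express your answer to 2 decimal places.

17.89 kt

Log law: V₂ = V₁ · ln(z₂/z₀)/ln(z₁/z₀) = 21.9 × 5.5257/3.0415 = 39.7876 kt
ΔV = 39.7876 − 21.9 = 17.8876 kt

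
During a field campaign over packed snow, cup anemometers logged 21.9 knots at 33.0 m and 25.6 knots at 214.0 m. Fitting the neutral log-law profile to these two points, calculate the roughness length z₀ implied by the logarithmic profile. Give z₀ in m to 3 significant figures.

z₀ ≈ 0.000516 m

Log law: V(z) ∝ ln(z/z₀). With r = V₁/V₂ = 21.9/25.6 = 0.85547,
r · ln(z₂/z₀) = ln(z₁/z₀) ⇒ ln z₀ = (ln z₁ − r·ln z₂)/(1 − r)
ln z₀ = (3.49651 − 0.85547×5.36598) / 0.14453 = -7.5687
z₀ = exp(-7.5687) = 0.0005164 m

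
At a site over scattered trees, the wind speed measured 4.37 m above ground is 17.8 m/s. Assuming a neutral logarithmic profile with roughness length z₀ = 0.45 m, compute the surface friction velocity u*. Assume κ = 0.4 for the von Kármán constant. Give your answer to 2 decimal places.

Log law: V(z) = (u*/κ) · ln(z/z₀) ⇒ u* = κ · V / ln(z/z₀)
u* = 0.4 × 17.8 / ln(4.37/0.45) = 0.4 × 17.8 / 2.2733
   = 7.1200 / 2.2733 = 3.1321 m/s

u* ≈ 3.13 m/s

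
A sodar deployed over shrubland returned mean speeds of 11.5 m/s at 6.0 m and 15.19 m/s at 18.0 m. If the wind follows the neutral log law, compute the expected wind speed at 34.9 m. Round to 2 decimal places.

17.41 m/s

Log law: V ∝ ln(z/z₀). From the pair, with r = V₁/V₂ = 0.75708,
ln z₀ = (ln z₁ − r·ln z₂)/(1 − r) = (1.7918 − 0.75708×2.8904)/0.24292 = -1.6321 → z₀ = 0.1955 m
V₃ = V₁ · ln(z₃/z₀)/ln(z₁/z₀) = 11.5 × 5.1846/3.4239 = 17.4139 m/s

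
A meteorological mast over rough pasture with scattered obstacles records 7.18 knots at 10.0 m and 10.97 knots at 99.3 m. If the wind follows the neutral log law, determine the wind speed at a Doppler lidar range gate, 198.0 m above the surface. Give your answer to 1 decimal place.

12.1 knots

Log law: V ∝ ln(z/z₀). From the pair, with r = V₁/V₂ = 0.65451,
ln z₀ = (ln z₁ − r·ln z₂)/(1 − r) = (2.3026 − 0.65451×4.5981)/0.34549 = -2.0463 → z₀ = 0.1292 m
V₃ = V₁ · ln(z₃/z₀)/ln(z₁/z₀) = 7.18 × 7.3345/4.3488 = 12.1094 knots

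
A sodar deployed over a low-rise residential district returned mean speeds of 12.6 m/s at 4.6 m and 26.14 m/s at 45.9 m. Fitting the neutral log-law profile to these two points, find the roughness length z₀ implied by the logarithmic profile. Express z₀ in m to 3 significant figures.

z₀ ≈ 0.541 m

Log law: V(z) ∝ ln(z/z₀). With r = V₁/V₂ = 12.6/26.14 = 0.48202,
r · ln(z₂/z₀) = ln(z₁/z₀) ⇒ ln z₀ = (ln z₁ − r·ln z₂)/(1 − r)
ln z₀ = (1.52606 − 0.48202×3.82647) / 0.51798 = -0.6146
z₀ = exp(-0.6146) = 0.5408 m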